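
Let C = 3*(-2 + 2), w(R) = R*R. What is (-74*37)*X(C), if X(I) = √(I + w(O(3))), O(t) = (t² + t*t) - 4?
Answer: -38332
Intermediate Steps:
O(t) = -4 + 2*t² (O(t) = (t² + t²) - 4 = 2*t² - 4 = -4 + 2*t²)
w(R) = R²
C = 0 (C = 3*0 = 0)
X(I) = √(196 + I) (X(I) = √(I + (-4 + 2*3²)²) = √(I + (-4 + 2*9)²) = √(I + (-4 + 18)²) = √(I + 14²) = √(I + 196) = √(196 + I))
(-74*37)*X(C) = (-74*37)*√(196 + 0) = -2738*√196 = -2738*14 = -38332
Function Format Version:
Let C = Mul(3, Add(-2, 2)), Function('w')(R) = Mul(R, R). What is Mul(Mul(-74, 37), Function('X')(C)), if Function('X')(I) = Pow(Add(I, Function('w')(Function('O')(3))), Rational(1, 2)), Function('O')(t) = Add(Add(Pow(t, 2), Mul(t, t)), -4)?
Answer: -38332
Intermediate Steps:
Function('O')(t) = Add(-4, Mul(2, Pow(t, 2))) (Function('O')(t) = Add(Add(Pow(t, 2), Pow(t, 2)), -4) = Add(Mul(2, Pow(t, 2)), -4) = Add(-4, Mul(2, Pow(t, 2))))
Function('w')(R) = Pow(R, 2)
C = 0 (C = Mul(3, 0) = 0)
Function('X')(I) = Pow(Add(196, I), Rational(1, 2)) (Function('X')(I) = Pow(Add(I, Pow(Add(-4, Mul(2, Pow(3, 2))), 2)), Rational(1, 2)) = Pow(Add(I, Pow(Add(-4, Mul(2, 9)), 2)), Rational(1, 2)) = Pow(Add(I, Pow(Add(-4, 18), 2)), Rational(1, 2)) = Pow(Add(I, Pow(14, 2)), Rational(1, 2)) = Pow(Add(I, 196), Rational(1, 2)) = Pow(Add(196, I), Rational(1, 2)))
Mul(Mul(-74, 37), Function('X')(C)) = Mul(Mul(-74, 37), Pow(Add(196, 0), Rational(1, 2))) = Mul(-2738, Pow(196, Rational(1, 2))) = Mul(-2738, 14) = -38332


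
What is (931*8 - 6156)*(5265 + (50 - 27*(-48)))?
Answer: 8541412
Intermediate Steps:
(931*8 - 6156)*(5265 + (50 - 27*(-48))) = (7448 - 6156)*(5265 + (50 + 1296)) = 1292*(5265 + 1346) = 1292*6611 = 8541412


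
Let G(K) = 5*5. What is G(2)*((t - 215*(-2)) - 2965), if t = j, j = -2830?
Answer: -134125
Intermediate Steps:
t = -2830
G(K) = 25
G(2)*((t - 215*(-2)) - 2965) = 25*((-2830 - 215*(-2)) - 2965) = 25*((-2830 + 430) - 2965) = 25*(-2400 - 2965) = 25*(-5365) = -134125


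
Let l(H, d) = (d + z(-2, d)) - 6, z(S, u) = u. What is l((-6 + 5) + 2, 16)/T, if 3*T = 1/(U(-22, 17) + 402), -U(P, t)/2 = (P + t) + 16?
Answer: 29640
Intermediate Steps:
U(P, t) = -32 - 2*P - 2*t (U(P, t) = -2*((P + t) + 16) = -2*(16 + P + t) = -32 - 2*P - 2*t)
l(H, d) = -6 + 2*d (l(H, d) = (d + d) - 6 = 2*d - 6 = -6 + 2*d)
T = 1/1140 (T = 1/(3*((-32 - 2*(-22) - 2*17) + 402)) = 1/(3*((-32 + 44 - 34) + 402)) = 1/(3*(-22 + 402)) = (⅓)/380 = (⅓)*(1/380) = 1/1140 ≈ 0.00087719)
l((-6 + 5) + 2, 16)/T = (-6 + 2*16)/(1/1140) = (-6 + 32)*1140 = 26*1140 = 29640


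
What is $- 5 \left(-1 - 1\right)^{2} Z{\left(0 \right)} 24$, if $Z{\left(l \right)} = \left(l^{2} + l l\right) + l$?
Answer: $0$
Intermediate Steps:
$Z{\left(l \right)} = l + 2 l^{2}$ ($Z{\left(l \right)} = \left(l^{2} + l^{2}\right) + l = 2 l^{2} + l = l + 2 l^{2}$)
$- 5 \left(-1 - 1\right)^{2} Z{\left(0 \right)} 24 = - 5 \left(-1 - 1\right)^{2} \cdot 0 \left(1 + 2 \cdot 0\right) 24 = - 5 \left(-2\right)^{2} \cdot 0 \left(1 + 0\right) 24 = \left(-5\right) 4 \cdot 0 \cdot 1 \cdot 24 = \left(-20\right) 0 \cdot 24 = 0 \cdot 24 = 0$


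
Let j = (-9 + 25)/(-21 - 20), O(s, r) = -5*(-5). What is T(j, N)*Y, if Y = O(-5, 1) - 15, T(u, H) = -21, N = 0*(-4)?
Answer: -210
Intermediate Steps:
O(s, r) = 25
j = -16/41 (j = 16/(-41) = 16*(-1/41) = -16/41 ≈ -0.39024)
N = 0
Y = 10 (Y = 25 - 15 = 10)
T(j, N)*Y = -21*10 = -210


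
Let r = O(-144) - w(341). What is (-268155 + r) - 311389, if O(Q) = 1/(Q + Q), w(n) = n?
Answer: -167006881/288 ≈ -5.7989e+5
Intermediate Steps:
O(Q) = 1/(2*Q)
r = -98209/288 (r = (½)/(-144) - 1*341 = (½)*(-1/144) - 341 = -1/288 - 341 = -98209/288 ≈ -341.00)
(-268155 + r) - 311389 = (-268155 - 98209/288) - 311389 = -77326849/288 - 311389 = -167006881/288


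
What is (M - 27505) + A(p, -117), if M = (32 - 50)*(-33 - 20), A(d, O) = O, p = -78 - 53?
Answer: -26668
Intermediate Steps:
p = -131
M = 954 (M = -18*(-53) = 954)
(M - 27505) + A(p, -117) = (954 - 27505) - 117 = -26551 - 117 = -26668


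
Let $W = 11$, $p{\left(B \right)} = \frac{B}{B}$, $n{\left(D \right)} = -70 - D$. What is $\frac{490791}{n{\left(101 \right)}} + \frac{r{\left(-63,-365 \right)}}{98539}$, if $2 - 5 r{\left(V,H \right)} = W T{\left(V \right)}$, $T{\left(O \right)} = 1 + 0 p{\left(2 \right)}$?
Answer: $- \frac{80603424428}{28083615} \approx -2870.1$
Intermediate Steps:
$p{\left(B \right)} = 1$
$T{\left(O \right)} = 1$ ($T{\left(O \right)} = 1 + 0 \cdot 1 = 1 + 0 = 1$)
$r{\left(V,H \right)} = - \frac{9}{5}$ ($r{\left(V,H \right)} = \frac{2}{5} - \frac{11 \cdot 1}{5} = \frac{2}{5} - \frac{11}{5} = - \frac{9}{5}$)
$\frac{490791}{n{\left(101 \right)}} + \frac{r{\left(-63,-365 \right)}}{98539} = \frac{490791}{-70 - 101} - \frac{9}{5 \cdot 98539} = \frac{490791}{-70 - 101} - \frac{9}{492695} = \frac{490791}{-171} - \frac{9}{492695} = 490791 \left(- \frac{1}{171}\right) - \frac{9}{492695} = - \frac{163597}{57} - \frac{9}{492695} = - \frac{80603424428}{28083615}$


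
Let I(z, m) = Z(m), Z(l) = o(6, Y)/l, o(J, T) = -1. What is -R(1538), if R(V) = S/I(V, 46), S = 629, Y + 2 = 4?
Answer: 28934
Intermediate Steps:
Y = 2 (Y = -2 + 4 = 2)
Z(l) = -1/l
I(z, m) = -1/m
R(V) = -28934 (R(V) = 629/((-1/46)) = 629/((-1*1/46)) = 629/(-1/46) = 629*(-46) = -28934)
-R(1538) = -1*(-28934) = 28934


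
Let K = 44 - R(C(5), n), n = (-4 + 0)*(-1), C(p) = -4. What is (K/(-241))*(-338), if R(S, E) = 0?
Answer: 14872/241 ≈ 61.710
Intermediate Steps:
n = 4 (n = -4*(-1) = 4)
K = 44 (K = 44 - 1*0 = 44 + 0 = 44)
(K/(-241))*(-338) = (44/(-241))*(-338) = (44*(-1/241))*(-338) = -44/241*(-338) = 14872/241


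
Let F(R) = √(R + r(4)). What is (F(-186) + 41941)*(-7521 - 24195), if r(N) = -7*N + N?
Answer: -1330200756 - 31716*I*√210 ≈ -1.3302e+9 - 4.5961e+5*I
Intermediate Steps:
r(N) = -6*N
F(R) = √(-24 + R) (F(R) = √(R - 6*4) = √(R - 24) = √(-24 + R))
(F(-186) + 41941)*(-7521 - 24195) = (√(-24 - 186) + 41941)*(-7521 - 24195) = (√(-210) + 41941)*(-31716) = (I*√210 + 41941)*(-31716) = (41941 + I*√210)*(-31716) = -1330200756 - 31716*I*√210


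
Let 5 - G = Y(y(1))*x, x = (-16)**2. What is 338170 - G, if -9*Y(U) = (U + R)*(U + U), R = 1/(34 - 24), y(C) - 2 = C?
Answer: 5064539/15 ≈ 3.3764e+5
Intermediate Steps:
y(C) = 2 + C
x = 256
R = 1/10 ≈ 0.10000
Y(U) = -2*U*(1/10 + U)/9 (Y(U) = -(U + 1/10)*(U + U)/9 = -(1/10 + U)*2*U/9 = -2*U*(1/10 + U)/9)
G = 8011/15 (G = 5 - (-(2 + 1)*(1 + 10*(2 + 1))/45)*256 = 5 - (-1/45*3*(1 + 10*3))*256 = 5 - (-1/45*3*(1 + 30))*256 = 5 - (-1/45*3*31)*256 = 5 - (-31)*256/15 = 5 - 1*(-7936/15) = 5 + 7936/15 = 8011/15 ≈ 534.07)
338170 - G = 338170 - 1*8011/15 = 338170 - 8011/15 = 5064539/15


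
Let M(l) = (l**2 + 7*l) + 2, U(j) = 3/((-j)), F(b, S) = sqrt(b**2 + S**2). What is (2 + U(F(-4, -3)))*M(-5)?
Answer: -56/5 ≈ -11.200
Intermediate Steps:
F(b, S) = sqrt(S**2 + b**2)
U(j) = -3/j (U(j) = 3*(-1/j) = -3/j)
M(l) = 2 + l**2 + 7*l
(2 + U(F(-4, -3)))*M(-5) = (2 - 3/sqrt((-3)**2 + (-4)**2))*(2 + (-5)**2 + 7*(-5)) = (2 - 3/sqrt(9 + 16))*(2 + 25 - 35) = (2 - 3/(sqrt(25)))*(-8) = (2 - 3/5)*(-8) = (7/5)*(-8) = -56/5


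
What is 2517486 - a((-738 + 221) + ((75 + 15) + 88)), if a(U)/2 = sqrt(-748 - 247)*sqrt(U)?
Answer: 2517486 + 2*sqrt(337305) ≈ 2.5186e+6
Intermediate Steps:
a(U) = 2*I*sqrt(995)*sqrt(U) (a(U) = 2*(sqrt(-748 - 247)*sqrt(U)) = 2*(sqrt(-995)*sqrt(U)) = 2*((I*sqrt(995))*sqrt(U)) = 2*(I*sqrt(995)*sqrt(U)) = 2*I*sqrt(995)*sqrt(U))
2517486 - a((-738 + 221) + ((75 + 15) + 88)) = 2517486 - 2*I*sqrt(995)*sqrt((-738 + 221) + ((75 + 15) + 88)) = 2517486 - 2*I*sqrt(995)*sqrt(-517 + (90 + 88)) = 2517486 - 2*I*sqrt(995)*sqrt(-517 + 178) = 2517486 - 2*I*sqrt(995)*sqrt(-339) = 2517486 - 2*I*sqrt(995)*I*sqrt(339) = 2517486 - (-2)*sqrt(337305) = 2517486 + 2*sqrt(337305)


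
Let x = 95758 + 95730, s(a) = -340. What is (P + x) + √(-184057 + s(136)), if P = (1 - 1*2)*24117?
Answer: 167371 + I*√184397 ≈ 1.6737e+5 + 429.41*I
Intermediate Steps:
P = -24117 (P = (1 - 2)*24117 = -1*24117 = -24117)
x = 191488
(P + x) + √(-184057 + s(136)) = (-24117 + 191488) + √(-184057 - 340) = 167371 + √(-184397) = 167371 + I*√184397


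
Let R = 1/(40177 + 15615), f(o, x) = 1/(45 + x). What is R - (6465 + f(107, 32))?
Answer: -2524872025/390544 ≈ -6465.0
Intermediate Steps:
R = 1/55792 ≈ 1.7924e-5
R - (6465 + f(107, 32)) = 1/55792 - (6465 + 1/(45 + 32)) = 1/55792 - (6465 + 1/77) = 1/55792 - 1*497806/77 = 1/55792 - 497806/77 = -2524872025/390544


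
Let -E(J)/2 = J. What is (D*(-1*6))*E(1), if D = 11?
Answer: 132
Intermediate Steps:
E(J) = -2*J
(D*(-1*6))*E(1) = (11*(-1*6))*(-2*1) = (11*(-6))*(-2) = -66*(-2) = 132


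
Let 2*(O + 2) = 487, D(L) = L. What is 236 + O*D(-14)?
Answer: -3145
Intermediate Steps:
O = 483/2 (O = -2 + (1/2)*487 = -2 + 487/2 = 483/2 ≈ 241.50)
236 + O*D(-14) = 236 + (483/2)*(-14) = 236 - 3381 = -3145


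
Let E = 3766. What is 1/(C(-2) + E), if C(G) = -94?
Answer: 1/3672 ≈ 0.00027233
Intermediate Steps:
1/(C(-2) + E) = 1/(-94 + 3766) = 1/3672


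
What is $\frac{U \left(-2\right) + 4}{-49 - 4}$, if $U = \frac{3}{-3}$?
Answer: $- \frac{6}{53} \approx -0.11321$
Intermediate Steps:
$U = -1$ ($U = 3 \left(- \frac{1}{3}\right) = -1$)
$\frac{U \left(-2\right) + 4}{-49 - 4} = \frac{\left(-1\right) \left(-2\right) + 4}{-49 - 4} = \frac{2 + 4}{-53} = \left(- \frac{1}{53}\right) 6 = - \frac{6}{53}$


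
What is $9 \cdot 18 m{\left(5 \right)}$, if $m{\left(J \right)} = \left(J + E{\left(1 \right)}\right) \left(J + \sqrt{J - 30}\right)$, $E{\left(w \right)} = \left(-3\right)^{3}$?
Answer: $-17820 - 17820 i \approx -17820.0 - 17820.0 i$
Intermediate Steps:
$E{\left(w \right)} = -27$
$m{\left(J \right)} = \left(-27 + J\right) \left(J + \sqrt{-30 + J}\right)$ ($m{\left(J \right)} = \left(J - 27\right) \left(J + \sqrt{J - 30}\right) = \left(-27 + J\right) \left(J + \sqrt{J - 30}\right) = \left(-27 + J\right) \left(J + \sqrt{-30 + J}\right)$)
$9 \cdot 18 m{\left(5 \right)} = 9 \cdot 18 \left(5^{2} - 135 - 27 \sqrt{-30 + 5} + 5 \sqrt{-30 + 5}\right) = 162 \left(25 - 135 - 27 \sqrt{-25} + 5 \sqrt{-25}\right) = 162 \left(25 - 135 - 27 \cdot 5 i + 5 \cdot 5 i\right) = 162 \left(25 - 135 - 135 i + 25 i\right) = 162 \left(-110 - 110 i\right) = -17820 - 17820 i$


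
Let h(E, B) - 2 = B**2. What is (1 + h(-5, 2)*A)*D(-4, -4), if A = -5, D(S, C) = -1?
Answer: 29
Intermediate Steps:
h(E, B) = 2 + B**2
(1 + h(-5, 2)*A)*D(-4, -4) = (1 + (2 + 2**2)*(-5))*(-1) = (1 + (2 + 4)*(-5))*(-1) = (1 + 6*(-5))*(-1) = (1 - 30)*(-1) = -29*(-1) = 29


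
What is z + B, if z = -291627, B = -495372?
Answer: -786999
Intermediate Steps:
z + B = -291627 - 495372 = -786999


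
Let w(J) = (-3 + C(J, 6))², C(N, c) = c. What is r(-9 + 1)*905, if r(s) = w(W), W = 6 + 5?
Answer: 8145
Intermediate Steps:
W = 11
w(J) = 9 (w(J) = (-3 + 6)² = 3² = 9)
r(s) = 9
r(-9 + 1)*905 = 9*905 = 8145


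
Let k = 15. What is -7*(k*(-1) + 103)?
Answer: -616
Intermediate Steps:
-7*(k*(-1) + 103) = -7*(15*(-1) + 103) = -7*(-15 + 103) = -7*88 = -1*616 = -616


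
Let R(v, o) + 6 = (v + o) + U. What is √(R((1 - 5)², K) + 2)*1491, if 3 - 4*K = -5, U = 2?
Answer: 5964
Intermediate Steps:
K = 2 (K = ¾ - ¼*(-5) = ¾ + 5/4 = 2)
R(v, o) = -4 + o + v (R(v, o) = -6 + ((v + o) + 2) = -6 + ((o + v) + 2) = -6 + (2 + o + v) = -4 + o + v)
√(R((1 - 5)², K) + 2)*1491 = √((-4 + 2 + (1 - 5)²) + 2)*1491 = √((-4 + 2 + (-4)²) + 2)*1491 = √((-4 + 2 + 16) + 2)*1491 = √(14 + 2)*1491 = √16*1491 = 4*1491 = 5964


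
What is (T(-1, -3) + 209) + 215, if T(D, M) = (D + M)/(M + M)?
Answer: 1274/3 ≈ 424.67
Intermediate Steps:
T(D, M) = (D + M)/(2*M) (T(D, M) = (D + M)/((2*M)) = (D + M)*(1/(2*M)) = (D + M)/(2*M))
(T(-1, -3) + 209) + 215 = ((½)*(-1 - 3)/(-3) + 209) + 215 = ((½)*(-⅓)*(-4) + 209) + 215 = (⅔ + 209) + 215 = 629/3 + 215 = 1274/3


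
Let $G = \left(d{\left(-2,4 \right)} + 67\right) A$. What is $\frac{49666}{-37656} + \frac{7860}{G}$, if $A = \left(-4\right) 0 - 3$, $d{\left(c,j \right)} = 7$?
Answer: $- \frac{25583501}{696636} \approx -36.724$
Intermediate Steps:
$A = -3$ ($A = 0 - 3 = -3$)
$G = -222$ ($G = \left(7 + 67\right) \left(-3\right) = 74 \left(-3\right) = -222$)
$\frac{49666}{-37656} + \frac{7860}{G} = \frac{49666}{-37656} + \frac{7860}{-222} = 49666 \left(- \frac{1}{37656}\right) + 7860 \left(- \frac{1}{222}\right) = - \frac{24833}{18828} - \frac{1310}{37} = - \frac{25583501}{696636}$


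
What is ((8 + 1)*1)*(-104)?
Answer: -936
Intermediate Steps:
((8 + 1)*1)*(-104) = (9*1)*(-104) = 9*(-104) = -936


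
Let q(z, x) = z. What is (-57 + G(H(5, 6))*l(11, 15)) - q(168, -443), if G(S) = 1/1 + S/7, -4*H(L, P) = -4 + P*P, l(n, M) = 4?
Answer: -1579/7 ≈ -225.57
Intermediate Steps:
H(L, P) = 1 - P²/4 (H(L, P) = -(-4 + P*P)/4 = -(-4 + P²)/4 = 1 - P²/4)
G(S) = 1 + S/7 (G(S) = 1*1 + S*(⅐) = 1 + S/7)
(-57 + G(H(5, 6))*l(11, 15)) - q(168, -443) = (-57 + (1 + (1 - ¼*6²)/7)*4) - 1*168 = (-57 + (1 + (1 - ¼*36)/7)*4) - 168 = (-57 + (1 + (1 - 9)/7)*4) - 168 = (-57 + (1 + (⅐)*(-8))*4) - 168 = (-57 + (1 - 8/7)*4) - 168 = (-57 - ⅐*4) - 168 = (-57 - 4/7) - 168 = -403/7 - 168 = -1579/7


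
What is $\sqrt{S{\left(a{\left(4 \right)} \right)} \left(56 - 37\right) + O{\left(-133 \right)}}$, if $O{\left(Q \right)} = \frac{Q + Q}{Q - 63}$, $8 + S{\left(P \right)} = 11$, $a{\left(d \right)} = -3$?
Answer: $\frac{\sqrt{11438}}{14} \approx 7.6392$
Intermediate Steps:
$S{\left(P \right)} = 3$ ($S{\left(P \right)} = -8 + 11 = 3$)
$O{\left(Q \right)} = \frac{2 Q}{-63 + Q}$
$\sqrt{S{\left(a{\left(4 \right)} \right)} \left(56 - 37\right) + O{\left(-133 \right)}} = \sqrt{3 \left(56 - 37\right) + 2 \left(-133\right) \frac{1}{-63 - 133}} = \sqrt{3 \cdot 19 + 2 \left(-133\right) \frac{1}{-196}} = \sqrt{57 + 2 \left(-133\right) \left(- \frac{1}{196}\right)} = \sqrt{57 + \frac{19}{14}} = \sqrt{\frac{817}{14}} = \frac{\sqrt{11438}}{14}$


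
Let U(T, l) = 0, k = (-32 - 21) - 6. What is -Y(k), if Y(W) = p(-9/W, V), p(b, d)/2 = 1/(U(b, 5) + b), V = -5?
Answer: -118/9 ≈ -13.111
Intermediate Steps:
k = -59 (k = -53 - 6 = -59)
p(b, d) = 2/b (p(b, d) = 2/(0 + b) = 2/b)
Y(W) = -2*W/9 (Y(W) = 2/((-9/W)) = 2*(-W/9) = -2*W/9)
-Y(k) = -(-2)*(-59)/9 = -1*118/9 = -118/9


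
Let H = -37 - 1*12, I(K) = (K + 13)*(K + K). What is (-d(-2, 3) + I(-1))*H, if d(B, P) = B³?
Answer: 784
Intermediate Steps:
I(K) = 2*K*(13 + K) (I(K) = (13 + K)*(2*K) = 2*K*(13 + K))
H = -49 (H = -37 - 12 = -49)
(-d(-2, 3) + I(-1))*H = (-1*(-2)³ + 2*(-1)*(13 - 1))*(-49) = (-1*(-8) + 2*(-1)*12)*(-49) = (8 - 24)*(-49) = -16*(-49) = 784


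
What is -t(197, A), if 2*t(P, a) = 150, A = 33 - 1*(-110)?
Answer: -75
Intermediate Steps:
A = 143 (A = 33 + 110 = 143)
t(P, a) = 75 (t(P, a) = (1/2)*150 = 75)
-t(197, A) = -1*75 = -75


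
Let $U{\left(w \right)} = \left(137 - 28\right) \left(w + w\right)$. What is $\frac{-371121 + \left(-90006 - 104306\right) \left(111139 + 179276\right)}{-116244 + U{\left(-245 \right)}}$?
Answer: $\frac{56431490601}{169654} \approx 3.3263 \cdot 10^{5}$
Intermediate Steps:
$U{\left(w \right)} = 218 w$ ($U{\left(w \right)} = 109 \cdot 2 w = 218 w$)
$\frac{-371121 + \left(-90006 - 104306\right) \left(111139 + 179276\right)}{-116244 + U{\left(-245 \right)}} = \frac{-371121 + \left(-90006 - 104306\right) \left(111139 + 179276\right)}{-116244 + 218 \left(-245\right)} = \frac{-371121 - 56431119480}{-116244 - 53410} = \frac{-371121 - 56431119480}{-169654} = \left(-56431490601\right) \left(- \frac{1}{169654}\right) = \frac{56431490601}{169654}$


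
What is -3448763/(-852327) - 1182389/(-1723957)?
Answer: 6953301184394/1469375097939 ≈ 4.7321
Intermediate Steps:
-3448763/(-852327) - 1182389/(-1723957) = -3448763*(-1/852327) - 1182389*(-1/1723957) = 3448763/852327 + 1182389/1723957 = 6953301184394/1469375097939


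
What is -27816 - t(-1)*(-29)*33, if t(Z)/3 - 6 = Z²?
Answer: -7719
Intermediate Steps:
t(Z) = 18 + 3*Z²
-27816 - t(-1)*(-29)*33 = -27816 - (18 + 3*(-1)²)*(-29)*33 = -27816 - (18 + 3*1)*(-29)*33 = -27816 - (18 + 3)*(-29)*33 = -27816 - 21*(-29)*33 = -27816 - (-609)*33 = -27816 - 1*(-20097) = -27816 + 20097 = -7719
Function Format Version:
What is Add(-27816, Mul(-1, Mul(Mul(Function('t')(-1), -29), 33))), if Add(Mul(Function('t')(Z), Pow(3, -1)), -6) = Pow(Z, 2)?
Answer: -7719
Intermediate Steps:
Function('t')(Z) = Add(18, Mul(3, Pow(Z, 2)))
Add(-27816, Mul(-1, Mul(Mul(Function('t')(-1), -29), 33))) = Add(-27816, Mul(-1, Mul(Mul(Add(18, Mul(3, Pow(-1, 2))), -29), 33))) = Add(-27816, Mul(-1, Mul(Mul(Add(18, Mul(3, 1)), -29), 33))) = Add(-27816, Mul(-1, Mul(Mul(Add(18, 3), -29), 33))) = Add(-27816, Mul(-1, Mul(Mul(21, -29), 33))) = Add(-27816, Mul(-1, Mul(-609, 33))) = Add(-27816, Mul(-1, -20097)) = Add(-27816, 20097) = -7719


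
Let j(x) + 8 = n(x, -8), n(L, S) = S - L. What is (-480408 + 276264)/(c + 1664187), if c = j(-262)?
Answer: -68048/554811 ≈ -0.12265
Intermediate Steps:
j(x) = -16 - x (j(x) = -8 + (-8 - x) = -16 - x)
c = 246 (c = -16 - 1*(-262) = -16 + 262 = 246)
(-480408 + 276264)/(c + 1664187) = (-480408 + 276264)/(246 + 1664187) = -204144/1664433 = -204144*1/1664433 = -68048/554811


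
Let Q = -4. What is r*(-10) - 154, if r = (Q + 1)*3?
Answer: -64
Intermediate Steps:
r = -9 (r = (-4 + 1)*3 = -3*3 = -9)
r*(-10) - 154 = -9*(-10) - 154 = 90 - 154 = -64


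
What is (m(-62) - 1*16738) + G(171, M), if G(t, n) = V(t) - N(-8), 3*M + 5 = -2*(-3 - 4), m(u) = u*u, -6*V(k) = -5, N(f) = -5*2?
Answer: -77299/6 ≈ -12883.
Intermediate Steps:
N(f) = -10
V(k) = 5/6 (V(k) = -1/6*(-5) = 5/6)
m(u) = u**2
M = 3 (M = -5/3 + (-2*(-3 - 4))/3 = -5/3 + (-2*(-7))/3 = -5/3 + (1/3)*14 = -5/3 + 14/3 = 3)
G(t, n) = 65/6 (G(t, n) = 5/6 - 1*(-10) = 5/6 + 10 = 65/6)
(m(-62) - 1*16738) + G(171, M) = ((-62)**2 - 1*16738) + 65/6 = (3844 - 16738) + 65/6 = -12894 + 65/6 = -77299/6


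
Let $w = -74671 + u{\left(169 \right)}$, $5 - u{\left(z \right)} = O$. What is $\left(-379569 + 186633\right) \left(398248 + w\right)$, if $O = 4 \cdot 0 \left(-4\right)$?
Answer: $-62430616752$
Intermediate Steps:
$O = 0$ ($O = 0 \left(-4\right) = 0$)
$u{\left(z \right)} = 5$ ($u{\left(z \right)} = 5 - 0 = 5 + 0 = 5$)
$w = -74666$ ($w = -74671 + 5 = -74666$)
$\left(-379569 + 186633\right) \left(398248 + w\right) = \left(-379569 + 186633\right) \left(398248 - 74666\right) = \left(-192936\right) 323582 = -62430616752$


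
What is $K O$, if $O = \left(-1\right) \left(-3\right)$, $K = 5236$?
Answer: $15708$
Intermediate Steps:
$O = 3$
$K O = 5236 \cdot 3 = 15708$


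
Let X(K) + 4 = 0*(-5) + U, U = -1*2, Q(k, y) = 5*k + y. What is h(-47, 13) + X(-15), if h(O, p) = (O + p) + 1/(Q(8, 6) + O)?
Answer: -41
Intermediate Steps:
Q(k, y) = y + 5*k
U = -2
X(K) = -6 (X(K) = -4 + (0*(-5) - 2) = -4 + (0 - 2) = -4 - 2 = -6)
h(O, p) = O + p + 1/(46 + O) (h(O, p) = (O + p) + 1/((6 + 5*8) + O) = (O + p) + 1/((6 + 40) + O) = (O + p) + 1/(46 + O) = O + p + 1/(46 + O))
h(-47, 13) + X(-15) = (1 + (-47)² + 46*(-47) + 46*13 - 47*13)/(46 - 47) - 6 = (1 + 2209 - 2162 + 598 - 611)/(-1) - 6 = -1*35 - 6 = -35 - 6 = -41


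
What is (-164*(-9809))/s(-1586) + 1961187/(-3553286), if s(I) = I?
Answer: -2859598175959/2817755798 ≈ -1014.8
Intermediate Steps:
(-164*(-9809))/s(-1586) + 1961187/(-3553286) = -164*(-9809)/(-1586) + 1961187/(-3553286) = 1608676*(-1/1586) + 1961187*(-1/3553286) = -804338/793 - 1961187/3553286 = -2859598175959/2817755798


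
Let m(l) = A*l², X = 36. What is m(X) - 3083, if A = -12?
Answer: -18635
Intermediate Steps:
m(l) = -12*l²
m(X) - 3083 = -12*36² - 3083 = -12*1296 - 3083 = -15552 - 3083 = -18635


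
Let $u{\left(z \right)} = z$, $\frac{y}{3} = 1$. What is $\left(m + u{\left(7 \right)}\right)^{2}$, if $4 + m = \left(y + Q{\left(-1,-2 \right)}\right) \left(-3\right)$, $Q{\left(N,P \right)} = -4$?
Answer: $36$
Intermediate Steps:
$y = 3$ ($y = 3 \cdot 1 = 3$)
$m = -1$ ($m = -4 + \left(3 - 4\right) \left(-3\right) = -4 - -3 = -4 + 3 = -1$)
$\left(m + u{\left(7 \right)}\right)^{2} = \left(-1 + 7\right)^{2} = 6^{2} = 36$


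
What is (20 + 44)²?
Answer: 4096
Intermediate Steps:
(20 + 44)² = 64² = 4096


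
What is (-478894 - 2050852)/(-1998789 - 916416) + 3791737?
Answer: 11053693190831/2915205 ≈ 3.7917e+6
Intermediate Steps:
(-478894 - 2050852)/(-1998789 - 916416) + 3791737 = -2529746/(-2915205) + 3791737 = -2529746*(-1/2915205) + 3791737 = 2529746/2915205 + 3791737 = 11053693190831/2915205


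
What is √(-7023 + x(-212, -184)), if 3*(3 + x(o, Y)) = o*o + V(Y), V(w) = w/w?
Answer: √71601/3 ≈ 89.195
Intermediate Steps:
V(w) = 1
x(o, Y) = -8/3 + o²/3 (x(o, Y) = -3 + (o*o + 1)/3 = -3 + (o² + 1)/3 = -3 + (1 + o²)/3 = -3 + (⅓ + o²/3) = -8/3 + o²/3)
√(-7023 + x(-212, -184)) = √(-7023 + (-8/3 + (⅓)*(-212)²)) = √(-7023 + (-8/3 + (⅓)*44944)) = √(-7023 + (-8/3 + 44944/3)) = √(-7023 + 44936/3) = √(23867/3) = √71601/3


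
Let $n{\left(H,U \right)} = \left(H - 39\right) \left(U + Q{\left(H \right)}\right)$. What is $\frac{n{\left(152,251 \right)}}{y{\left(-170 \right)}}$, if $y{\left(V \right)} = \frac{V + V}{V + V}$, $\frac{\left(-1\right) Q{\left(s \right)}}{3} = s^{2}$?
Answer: $-7803893$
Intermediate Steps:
$Q{\left(s \right)} = - 3 s^{2}$
$n{\left(H,U \right)} = \left(-39 + H\right) \left(U - 3 H^{2}\right)$ ($n{\left(H,U \right)} = \left(H - 39\right) \left(U - 3 H^{2}\right) = \left(-39 + H\right) \left(U - 3 H^{2}\right)$)
$y{\left(V \right)} = 1$ ($y{\left(V \right)} = \frac{2 V}{2 V} = 2 V \frac{1}{2 V} = 1$)
$\frac{n{\left(152,251 \right)}}{y{\left(-170 \right)}} = \frac{\left(-39\right) 251 - 3 \cdot 152^{3} + 117 \cdot 152^{2} + 152 \cdot 251}{1} = \left(-9789 - 10535424 + 117 \cdot 23104 + 38152\right) 1 = \left(-9789 - 10535424 + 2703168 + 38152\right) 1 = \left(-7803893\right) 1 = -7803893$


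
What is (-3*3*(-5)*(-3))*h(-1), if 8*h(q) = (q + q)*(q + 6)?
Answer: 675/4 ≈ 168.75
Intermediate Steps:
h(q) = q*(6 + q)/4 (h(q) = ((q + q)*(q + 6))/8 = ((2*q)*(6 + q))/8 = (2*q*(6 + q))/8 = q*(6 + q)/4)
(-3*3*(-5)*(-3))*h(-1) = (-3*3*(-5)*(-3))*((1/4)*(-1)*(6 - 1)) = (-(-45)*(-3))*((1/4)*(-1)*5) = -3*45*(-5/4) = -135*(-5/4) = 675/4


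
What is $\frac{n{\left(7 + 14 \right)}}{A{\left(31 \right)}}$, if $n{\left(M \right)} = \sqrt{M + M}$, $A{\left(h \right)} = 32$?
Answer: $\frac{\sqrt{42}}{32} \approx 0.20252$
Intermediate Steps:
$n{\left(M \right)} = \sqrt{2} \sqrt{M}$ ($n{\left(M \right)} = \sqrt{2 M} = \sqrt{2} \sqrt{M}$)
$\frac{n{\left(7 + 14 \right)}}{A{\left(31 \right)}} = \frac{\sqrt{2} \sqrt{7 + 14}}{32} = \sqrt{2} \sqrt{21} \cdot \frac{1}{32} = \sqrt{42} \cdot \frac{1}{32} = \frac{\sqrt{42}}{32}$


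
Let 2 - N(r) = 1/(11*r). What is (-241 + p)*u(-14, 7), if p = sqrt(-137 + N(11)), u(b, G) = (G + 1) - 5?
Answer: -723 + 12*I*sqrt(1021)/11 ≈ -723.0 + 34.858*I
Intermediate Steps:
N(r) = 2 - 1/(11*r)
u(b, G) = -4 + G (u(b, G) = (1 + G) - 5 = -4 + G)
p = 4*I*sqrt(1021)/11 (p = sqrt(-137 + (2 - 1/11/11)) = sqrt(-137 + (2 - 1/11*1/11)) = sqrt(-137 + (2 - 1/121)) = sqrt(-137 + 241/121) = sqrt(-16336/121) = 4*I*sqrt(1021)/11 ≈ 11.619*I)
(-241 + p)*u(-14, 7) = (-241 + 4*I*sqrt(1021)/11)*(-4 + 7) = (-241 + 4*I*sqrt(1021)/11)*3 = -723 + 12*I*sqrt(1021)/11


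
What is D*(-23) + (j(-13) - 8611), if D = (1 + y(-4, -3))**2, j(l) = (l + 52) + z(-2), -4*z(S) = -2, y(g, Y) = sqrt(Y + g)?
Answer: -16867/2 - 46*I*sqrt(7) ≈ -8433.5 - 121.7*I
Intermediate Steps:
z(S) = 1/2 (z(S) = -1/4*(-2) = 1/2)
j(l) = 105/2 + l (j(l) = (l + 52) + 1/2 = (52 + l) + 1/2 = 105/2 + l)
D = (1 + I*sqrt(7))**2 (D = (1 + sqrt(-3 - 4))**2 = (1 + sqrt(-7))**2 = (1 + I*sqrt(7))**2 ≈ -6.0 + 5.2915*I)
D*(-23) + (j(-13) - 8611) = (1 + I*sqrt(7))**2*(-23) + ((105/2 - 13) - 8611) = -23*(1 + I*sqrt(7))**2 + (79/2 - 8611) = -23*(1 + I*sqrt(7))**2 - 17143/2 = -17143/2 - 23*(1 + I*sqrt(7))**2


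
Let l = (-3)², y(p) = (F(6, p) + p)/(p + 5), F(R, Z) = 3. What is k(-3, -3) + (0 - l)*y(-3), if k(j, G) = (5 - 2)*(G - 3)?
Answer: -18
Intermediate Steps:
y(p) = (3 + p)/(5 + p) (y(p) = (3 + p)/(p + 5) = (3 + p)/(5 + p))
l = 9
k(j, G) = -9 + 3*G (k(j, G) = 3*(-3 + G) = -9 + 3*G)
k(-3, -3) + (0 - l)*y(-3) = (-9 + 3*(-3)) + (0 - 1*9)*((3 - 3)/(5 - 3)) = (-9 - 9) + (0 - 9)*(0/2) = -18 - 9*0/2 = -18 - 9*0 = -18 + 0 = -18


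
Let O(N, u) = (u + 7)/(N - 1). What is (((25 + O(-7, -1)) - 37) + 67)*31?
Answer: 6727/4 ≈ 1681.8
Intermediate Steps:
O(N, u) = (7 + u)/(-1 + N)
(((25 + O(-7, -1)) - 37) + 67)*31 = (((25 + (7 - 1)/(-1 - 7)) - 37) + 67)*31 = (((25 + 6/(-8)) - 37) + 67)*31 = (((25 - ⅛*6) - 37) + 67)*31 = (((25 - ¾) - 37) + 67)*31 = ((97/4 - 37) + 67)*31 = (-51/4 + 67)*31 = (217/4)*31 = 6727/4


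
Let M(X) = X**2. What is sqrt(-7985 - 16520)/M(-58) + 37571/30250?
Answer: 37571/30250 + 13*I*sqrt(145)/3364 ≈ 1.242 + 0.046534*I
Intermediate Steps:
sqrt(-7985 - 16520)/M(-58) + 37571/30250 = sqrt(-7985 - 16520)/((-58)**2) + 37571/30250 = sqrt(-24505)/3364 + 37571*(1/30250) = (13*I*sqrt(145))*(1/3364) + 37571/30250 = 13*I*sqrt(145)/3364 + 37571/30250 = 37571/30250 + 13*I*sqrt(145)/3364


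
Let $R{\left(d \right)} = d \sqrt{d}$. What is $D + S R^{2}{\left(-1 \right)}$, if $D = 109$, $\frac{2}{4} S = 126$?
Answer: $-143$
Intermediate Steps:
$S = 252$ ($S = 2 \cdot 126 = 252$)
$R{\left(d \right)} = d^{\frac{3}{2}}$
$D + S R^{2}{\left(-1 \right)} = 109 + 252 \left(\left(-1\right)^{\frac{3}{2}}\right)^{2} = 109 + 252 \left(- i\right)^{2} = 109 + 252 \left(-1\right) = 109 - 252 = -143$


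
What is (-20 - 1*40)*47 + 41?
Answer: -2779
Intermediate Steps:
(-20 - 1*40)*47 + 41 = (-20 - 40)*47 + 41 = -60*47 + 41 = -2820 + 41 = -2779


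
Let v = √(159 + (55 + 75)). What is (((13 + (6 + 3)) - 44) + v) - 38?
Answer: -43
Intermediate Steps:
v = 17 (v = √(159 + 130) = √289 = 17)
(((13 + (6 + 3)) - 44) + v) - 38 = (((13 + (6 + 3)) - 44) + 17) - 38 = (((13 + 9) - 44) + 17) - 38 = ((22 - 44) + 17) - 38 = (-22 + 17) - 38 = -5 - 38 = -43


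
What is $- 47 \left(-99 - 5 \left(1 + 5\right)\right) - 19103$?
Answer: $-13040$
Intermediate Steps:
$- 47 \left(-99 - 5 \left(1 + 5\right)\right) - 19103 = - 47 \left(-99 - 30\right) - 19103 = \left(-47\right) \left(-129\right) - 19103 = 6063 - 19103 = -13040$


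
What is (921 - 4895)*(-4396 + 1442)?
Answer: 11739196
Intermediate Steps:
(921 - 4895)*(-4396 + 1442) = -3974*(-2954) = 11739196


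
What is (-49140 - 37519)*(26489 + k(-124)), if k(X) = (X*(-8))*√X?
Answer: -2295510251 - 171931456*I*√31 ≈ -2.2955e+9 - 9.5727e+8*I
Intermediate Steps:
k(X) = -8*X^(3/2) (k(X) = (-8*X)*√X = -8*X^(3/2))
(-49140 - 37519)*(26489 + k(-124)) = (-49140 - 37519)*(26489 - (-1984)*I*√31) = -86659*(26489 - (-1984)*I*√31) = -86659*(26489 + 1984*I*√31) = -2295510251 - 171931456*I*√31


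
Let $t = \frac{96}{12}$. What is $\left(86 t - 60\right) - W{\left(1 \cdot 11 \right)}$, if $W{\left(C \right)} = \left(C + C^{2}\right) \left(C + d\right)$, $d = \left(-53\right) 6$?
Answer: $41152$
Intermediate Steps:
$t = 8$ ($t = 96 \cdot \frac{1}{12} = 8$)
$d = -318$
$W{\left(C \right)} = \left(-318 + C\right) \left(C + C^{2}\right)$ ($W{\left(C \right)} = \left(C + C^{2}\right) \left(C - 318\right) = \left(C + C^{2}\right) \left(-318 + C\right) = \left(-318 + C\right) \left(C + C^{2}\right)$)
$\left(86 t - 60\right) - W{\left(1 \cdot 11 \right)} = \left(86 \cdot 8 - 60\right) - 1 \cdot 11 \left(-318 + \left(1 \cdot 11\right)^{2} - 317 \cdot 1 \cdot 11\right) = \left(688 - 60\right) - 11 \left(-318 + 11^{2} - 3487\right) = 628 - 11 \left(-318 + 121 - 3487\right) = 628 - 11 \left(-3684\right) = 628 - -40524 = 628 + 40524 = 41152$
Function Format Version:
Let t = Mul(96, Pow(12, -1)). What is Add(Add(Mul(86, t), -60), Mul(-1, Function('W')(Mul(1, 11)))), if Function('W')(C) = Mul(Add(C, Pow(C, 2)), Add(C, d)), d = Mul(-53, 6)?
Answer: 41152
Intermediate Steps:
t = 8 (t = Mul(96, Rational(1, 12)) = 8)
d = -318
Function('W')(C) = Mul(Add(-318, C), Add(C, Pow(C, 2))) (Function('W')(C) = Mul(Add(C, Pow(C, 2)), Add(C, -318)) = Mul(Add(C, Pow(C, 2)), Add(-318, C)) = Mul(Add(-318, C), Add(C, Pow(C, 2))))
Add(Add(Mul(86, t), -60), Mul(-1, Function('W')(Mul(1, 11)))) = Add(Add(Mul(86, 8), -60), Mul(-1, Mul(Mul(1, 11), Add(-318, Pow(Mul(1, 11), 2), Mul(-317, Mul(1, 11)))))) = Add(Add(688, -60), Mul(-1, Mul(11, Add(-318, Pow(11, 2), Mul(-317, 11))))) = Add(628, Mul(-1, Mul(11, Add(-318, 121, -3487)))) = Add(628, Mul(-1, Mul(11, -3684))) = Add(628, Mul(-1, -40524)) = Add(628, 40524) = 41152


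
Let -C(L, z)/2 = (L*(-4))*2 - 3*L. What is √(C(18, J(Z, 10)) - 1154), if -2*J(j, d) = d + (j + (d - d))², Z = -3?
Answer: I*√758 ≈ 27.532*I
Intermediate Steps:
J(j, d) = -d/2 - j²/2 (J(j, d) = -(d + (j + (d - d))²)/2 = -(d + (j + 0)²)/2 = -(d + j²)/2 = -d/2 - j²/2)
C(L, z) = 22*L (C(L, z) = -2*((L*(-4))*2 - 3*L) = -2*(-4*L*2 - 3*L) = -2*(-8*L - 3*L) = -(-22)*L = 22*L)
√(C(18, J(Z, 10)) - 1154) = √(22*18 - 1154) = √(396 - 1154) = √(-758) = I*√758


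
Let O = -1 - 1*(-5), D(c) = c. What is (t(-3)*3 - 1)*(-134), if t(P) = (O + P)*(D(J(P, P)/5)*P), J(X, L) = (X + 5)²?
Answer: 5494/5 ≈ 1098.8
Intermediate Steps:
J(X, L) = (5 + X)²
O = 4 (O = -1 + 5 = 4)
t(P) = P*(5 + P)²*(4 + P)/5 (t(P) = (4 + P)*(((5 + P)²/5)*P) = (4 + P)*(P*(5 + P)²/5) = P*(5 + P)²*(4 + P)/5)
(t(-3)*3 - 1)*(-134) = (((⅕)*(-3)*(5 - 3)²*(4 - 3))*3 - 1)*(-134) = (((⅕)*(-3)*2²*1)*3 - 1)*(-134) = (((⅕)*(-3)*4*1)*3 - 1)*(-134) = (-12/5*3 - 1)*(-134) = (-36/5 - 1)*(-134) = -41/5*(-134) = 5494/5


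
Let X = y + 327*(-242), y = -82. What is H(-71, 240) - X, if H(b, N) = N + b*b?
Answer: 84497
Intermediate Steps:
H(b, N) = N + b²
X = -79216 (X = -82 + 327*(-242) = -82 - 79134 = -79216)
H(-71, 240) - X = (240 + (-71)²) - 1*(-79216) = (240 + 5041) + 79216 = 5281 + 79216 = 84497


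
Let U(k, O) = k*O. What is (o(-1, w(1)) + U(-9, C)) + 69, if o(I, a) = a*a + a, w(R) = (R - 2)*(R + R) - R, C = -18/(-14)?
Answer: 444/7 ≈ 63.429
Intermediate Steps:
C = 9/7 (C = -18*(-1/14) = 9/7 ≈ 1.2857)
w(R) = -R + 2*R*(-2 + R) (w(R) = (-2 + R)*(2*R) - R = 2*R*(-2 + R) - R = -R + 2*R*(-2 + R))
o(I, a) = a + a² (o(I, a) = a² + a = a + a²)
U(k, O) = O*k
(o(-1, w(1)) + U(-9, C)) + 69 = ((1*(-5 + 2*1))*(1 + 1*(-5 + 2*1)) + (9/7)*(-9)) + 69 = ((1*(-5 + 2))*(1 + 1*(-5 + 2)) - 81/7) + 69 = ((1*(-3))*(1 + 1*(-3)) - 81/7) + 69 = (-3*(1 - 3) - 81/7) + 69 = (-3*(-2) - 81/7) + 69 = (6 - 81/7) + 69 = -39/7 + 69 = 444/7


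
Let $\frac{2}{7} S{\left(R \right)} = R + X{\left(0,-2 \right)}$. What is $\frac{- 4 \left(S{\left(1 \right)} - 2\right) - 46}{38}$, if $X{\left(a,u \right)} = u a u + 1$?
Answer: $- \frac{33}{19} \approx -1.7368$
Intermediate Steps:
$X{\left(a,u \right)} = 1 + a u^{2}$ ($X{\left(a,u \right)} = a u u + 1 = a u^{2} + 1 = 1 + a u^{2}$)
$S{\left(R \right)} = \frac{7}{2} + \frac{7 R}{2}$ ($S{\left(R \right)} = \frac{7 \left(R + \left(1 + 0 \left(-2\right)^{2}\right)\right)}{2} = \frac{7 \left(R + \left(1 + 0 \cdot 4\right)\right)}{2} = \frac{7 \left(R + \left(1 + 0\right)\right)}{2} = \frac{7 \left(R + 1\right)}{2} = \frac{7 \left(1 + R\right)}{2} = \frac{7}{2} + \frac{7 R}{2}$)
$\frac{- 4 \left(S{\left(1 \right)} - 2\right) - 46}{38} = \frac{- 4 \left(\left(\frac{7}{2} + \frac{7}{2} \cdot 1\right) - 2\right) - 46}{38} = \frac{- 4 \left(\left(\frac{7}{2} + \frac{7}{2}\right) - 2\right) - 46}{38} = \frac{- 4 \left(7 - 2\right) - 46}{38} = \frac{\left(-4\right) 5 - 46}{38} = \frac{-20 - 46}{38} = \frac{1}{38} \left(-66\right) = - \frac{33}{19}$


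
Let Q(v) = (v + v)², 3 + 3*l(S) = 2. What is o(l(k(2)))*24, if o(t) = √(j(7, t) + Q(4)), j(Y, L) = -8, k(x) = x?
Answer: 48*√14 ≈ 179.60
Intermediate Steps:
l(S) = -⅓ (l(S) = -1 + (⅓)*2 = -1 + ⅔ = -⅓)
Q(v) = 4*v² (Q(v) = (2*v)² = 4*v²)
o(t) = 2*√14 (o(t) = √(-8 + 4*4²) = √(-8 + 4*16) = √(-8 + 64) = √56 = 2*√14)
o(l(k(2)))*24 = (2*√14)*24 = 48*√14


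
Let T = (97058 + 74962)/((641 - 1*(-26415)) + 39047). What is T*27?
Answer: 4644540/66103 ≈ 70.262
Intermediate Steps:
T = 172020/66103 (T = 172020/((641 + 26415) + 39047) = 172020/(27056 + 39047) = 172020/66103 ≈ 2.6023)
T*27 = (172020/66103)*27 = 4644540/66103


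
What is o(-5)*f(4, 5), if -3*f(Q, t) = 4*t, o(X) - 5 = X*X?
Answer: -200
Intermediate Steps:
o(X) = 5 + X² (o(X) = 5 + X*X = 5 + X²)
f(Q, t) = -4*t/3
o(-5)*f(4, 5) = (5 + (-5)²)*(-4/3*5) = (5 + 25)*(-20/3) = 30*(-20/3) = -200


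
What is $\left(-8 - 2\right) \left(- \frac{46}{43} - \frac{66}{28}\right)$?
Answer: $\frac{10315}{301} \approx 34.269$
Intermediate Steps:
$\left(-8 - 2\right) \left(- \frac{46}{43} - \frac{66}{28}\right) = \left(-8 - 2\right) \left(\left(-46\right) \frac{1}{43} - \frac{33}{14}\right) = - 10 \left(- \frac{46}{43} - \frac{33}{14}\right) = \left(-10\right) \left(- \frac{2063}{602}\right) = \frac{10315}{301}$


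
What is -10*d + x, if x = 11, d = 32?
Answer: -309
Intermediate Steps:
-10*d + x = -10*32 + 11 = -320 + 11 = -309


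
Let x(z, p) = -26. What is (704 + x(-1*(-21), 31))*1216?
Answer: 824448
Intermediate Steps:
(704 + x(-1*(-21), 31))*1216 = (704 - 26)*1216 = 678*1216 = 824448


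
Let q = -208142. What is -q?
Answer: 208142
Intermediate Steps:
-q = -1*(-208142) = 208142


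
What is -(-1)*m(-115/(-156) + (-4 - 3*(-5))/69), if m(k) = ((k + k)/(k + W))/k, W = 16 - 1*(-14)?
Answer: 7176/110857 ≈ 0.064732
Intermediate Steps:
W = 30 (W = 16 + 14 = 30)
m(k) = 2/(30 + k) (m(k) = ((k + k)/(k + 30))/k = ((2*k)/(30 + k))/k = (2*k/(30 + k))/k = 2/(30 + k))
-(-1)*m(-115/(-156) + (-4 - 3*(-5))/69) = -(-1)*2/(30 + (-115/(-156) + (-4 - 3*(-5))/69)) = -(-1)*2/(30 + (-115*(-1/156) + (-4 + 15)*(1/69))) = -(-1)*2/(30 + (115/156 + 11*(1/69))) = -(-1)*2/(30 + (115/156 + 11/69)) = -(-1)*2/(30 + 3217/3588) = -(-1)*2/(110857/3588) = -(-1)*2*(3588/110857) = -(-1)*7176/110857 = -1*(-7176/110857) = 7176/110857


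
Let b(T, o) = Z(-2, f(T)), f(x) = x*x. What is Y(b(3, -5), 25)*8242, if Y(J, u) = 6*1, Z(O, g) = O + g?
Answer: 49452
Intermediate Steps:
f(x) = x**2
b(T, o) = -2 + T**2
Y(J, u) = 6
Y(b(3, -5), 25)*8242 = 6*8242 = 49452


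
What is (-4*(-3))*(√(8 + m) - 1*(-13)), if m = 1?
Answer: 192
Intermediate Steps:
(-4*(-3))*(√(8 + m) - 1*(-13)) = (-4*(-3))*(√(8 + 1) - 1*(-13)) = 12*(√9 + 13) = 12*(3 + 13) = 12*16 = 192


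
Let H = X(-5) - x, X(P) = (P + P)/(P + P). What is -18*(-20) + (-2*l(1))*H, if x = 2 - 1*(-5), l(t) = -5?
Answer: 300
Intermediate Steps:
X(P) = 1 (X(P) = (2*P)/((2*P)) = (2*P)*(1/(2*P)) = 1)
x = 7 (x = 2 + 5 = 7)
H = -6 (H = 1 - 1*7 = 1 - 7 = -6)
-18*(-20) + (-2*l(1))*H = -18*(-20) - 2*(-5)*(-6) = 360 + 10*(-6) = 360 - 60 = 300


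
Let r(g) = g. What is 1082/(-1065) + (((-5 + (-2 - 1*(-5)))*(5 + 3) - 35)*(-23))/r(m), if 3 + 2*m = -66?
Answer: -37292/1065 ≈ -35.016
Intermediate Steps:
m = -69/2 (m = -3/2 + (1/2)*(-66) = -3/2 - 33 = -69/2 ≈ -34.500)
1082/(-1065) + (((-5 + (-2 - 1*(-5)))*(5 + 3) - 35)*(-23))/r(m) = 1082/(-1065) + (((-5 + (-2 - 1*(-5)))*(5 + 3) - 35)*(-23))/(-69/2) = 1082*(-1/1065) + (((-5 + (-2 + 5))*8 - 35)*(-23))*(-2/69) = -1082/1065 + (((-5 + 3)*8 - 35)*(-23))*(-2/69) = -1082/1065 + ((-2*8 - 35)*(-23))*(-2/69) = -1082/1065 + ((-16 - 35)*(-23))*(-2/69) = -1082/1065 - 51*(-23)*(-2/69) = -1082/1065 + 1173*(-2/69) = -1082/1065 - 34 = -37292/1065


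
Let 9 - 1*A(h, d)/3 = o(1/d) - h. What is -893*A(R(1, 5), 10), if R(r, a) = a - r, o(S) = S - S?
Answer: -34827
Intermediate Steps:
o(S) = 0
A(h, d) = 27 + 3*h (A(h, d) = 27 - 3*(0 - h) = 27 - (-3)*h = 27 + 3*h)
-893*A(R(1, 5), 10) = -893*(27 + 3*(5 - 1*1)) = -893*(27 + 3*(5 - 1)) = -893*(27 + 3*4) = -893*(27 + 12) = -893*39 = -34827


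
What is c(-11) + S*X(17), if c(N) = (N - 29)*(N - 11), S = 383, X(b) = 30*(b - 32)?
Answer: -171470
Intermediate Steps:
X(b) = -960 + 30*b (X(b) = 30*(-32 + b) = -960 + 30*b)
c(N) = (-29 + N)*(-11 + N)
c(-11) + S*X(17) = (319 + (-11)² - 40*(-11)) + 383*(-960 + 30*17) = (319 + 121 + 440) + 383*(-960 + 510) = 880 + 383*(-450) = 880 - 172350 = -171470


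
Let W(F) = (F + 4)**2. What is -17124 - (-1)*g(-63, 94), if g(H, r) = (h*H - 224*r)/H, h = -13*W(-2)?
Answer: -151576/9 ≈ -16842.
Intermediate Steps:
W(F) = (4 + F)**2
h = -52 (h = -13*(4 - 2)**2 = -13*2**2 = -13*4 = -52)
g(H, r) = (-224*r - 52*H)/H (g(H, r) = (-52*H - 224*r)/H = (-224*r - 52*H)/H)
-17124 - (-1)*g(-63, 94) = -17124 - (-1)*(-52 - 224*94/(-63)) = -17124 - (-1)*(-52 - 224*94*(-1/63)) = -17124 - (-1)*(-52 + 3008/9) = -17124 - (-1)*2540/9 = -17124 - 1*(-2540/9) = -17124 + 2540/9 = -151576/9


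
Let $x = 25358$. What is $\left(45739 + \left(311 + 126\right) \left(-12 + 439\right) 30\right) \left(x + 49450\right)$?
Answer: $422194582872$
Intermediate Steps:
$\left(45739 + \left(311 + 126\right) \left(-12 + 439\right) 30\right) \left(x + 49450\right) = \left(45739 + \left(311 + 126\right) \left(-12 + 439\right) 30\right) \left(25358 + 49450\right) = \left(45739 + 437 \cdot 427 \cdot 30\right) 74808 = \left(45739 + 186599 \cdot 30\right) 74808 = \left(45739 + 5597970\right) 74808 = 5643709 \cdot 74808 = 422194582872$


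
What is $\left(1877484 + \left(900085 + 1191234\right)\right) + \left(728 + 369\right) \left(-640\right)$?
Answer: $3266723$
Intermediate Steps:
$\left(1877484 + \left(900085 + 1191234\right)\right) + \left(728 + 369\right) \left(-640\right) = \left(1877484 + 2091319\right) + 1097 \left(-640\right) = 3968803 - 702080 = 3266723$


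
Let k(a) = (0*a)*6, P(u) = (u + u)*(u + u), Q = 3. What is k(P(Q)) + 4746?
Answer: 4746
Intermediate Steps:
P(u) = 4*u**2 (P(u) = (2*u)*(2*u) = 4*u**2)
k(a) = 0 (k(a) = 0*6 = 0)
k(P(Q)) + 4746 = 0 + 4746 = 4746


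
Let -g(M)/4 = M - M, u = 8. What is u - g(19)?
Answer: 8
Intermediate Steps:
g(M) = 0 (g(M) = -4*(M - M) = -4*0 = 0)
u - g(19) = 8 - 1*0 = 8 + 0 = 8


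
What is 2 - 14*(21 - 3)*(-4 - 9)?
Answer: 3278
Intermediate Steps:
2 - 14*(21 - 3)*(-4 - 9) = 2 - 252*(-13) = 2 - 14*(-234) = 2 + 3276 = 3278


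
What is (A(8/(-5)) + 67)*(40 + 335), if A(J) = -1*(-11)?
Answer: 29250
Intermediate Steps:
A(J) = 11
(A(8/(-5)) + 67)*(40 + 335) = (11 + 67)*(40 + 335) = 78*375 = 29250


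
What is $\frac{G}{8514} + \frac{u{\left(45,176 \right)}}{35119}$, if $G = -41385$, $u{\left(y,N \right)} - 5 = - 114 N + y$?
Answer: $- \frac{541266337}{99667722} \approx -5.4307$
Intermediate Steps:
$u{\left(y,N \right)} = 5 + y - 114 N$ ($u{\left(y,N \right)} = 5 - \left(- y + 114 N\right) = 5 + y - 114 N$)
$\frac{G}{8514} + \frac{u{\left(45,176 \right)}}{35119} = - \frac{41385}{8514} + \frac{5 + 45 - 20064}{35119} = \left(-41385\right) \frac{1}{8514} + \left(5 + 45 - 20064\right) \frac{1}{35119} = - \frac{13795}{2838} - \frac{20014}{35119} = - \frac{541266337}{99667722}$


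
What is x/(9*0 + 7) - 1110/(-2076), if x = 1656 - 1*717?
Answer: 326189/2422 ≈ 134.68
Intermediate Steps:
x = 939 (x = 1656 - 717 = 939)
x/(9*0 + 7) - 1110/(-2076) = 939/(9*0 + 7) - 1110/(-2076) = 939/(0 + 7) - 1110*(-1/2076) = 939/7 + 185/346 = 326189/2422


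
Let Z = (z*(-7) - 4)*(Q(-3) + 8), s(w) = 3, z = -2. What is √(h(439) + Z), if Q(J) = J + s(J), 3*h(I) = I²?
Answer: √578883/3 ≈ 253.61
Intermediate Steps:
h(I) = I²/3
Q(J) = 3 + J (Q(J) = J + 3 = 3 + J)
Z = 80 (Z = (-2*(-7) - 4)*((3 - 3) + 8) = (14 - 4)*(0 + 8) = 10*8 = 80)
√(h(439) + Z) = √((⅓)*439² + 80) = √((⅓)*192721 + 80) = √(192721/3 + 80) = √(192961/3) = √578883/3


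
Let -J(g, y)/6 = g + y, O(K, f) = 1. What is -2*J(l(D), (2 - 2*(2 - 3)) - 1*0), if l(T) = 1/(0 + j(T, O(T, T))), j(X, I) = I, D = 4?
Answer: 60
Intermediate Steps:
l(T) = 1 (l(T) = 1/(0 + 1) = 1/1 = 1)
J(g, y) = -6*g - 6*y (J(g, y) = -6*(g + y) = -6*g - 6*y)
-2*J(l(D), (2 - 2*(2 - 3)) - 1*0) = -2*(-6*1 - 6*((2 - 2*(2 - 3)) - 1*0)) = -2*(-6 - 6*((2 - 2*(-1)) + 0)) = -2*(-6 - 6*((2 - 1*(-2)) + 0)) = -2*(-6 - 6*((2 + 2) + 0)) = -2*(-6 - 6*(4 + 0)) = -2*(-6 - 6*4) = -2*(-6 - 24) = -2*(-30) = 60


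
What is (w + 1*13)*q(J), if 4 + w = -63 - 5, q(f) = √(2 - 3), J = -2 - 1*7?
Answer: -59*I ≈ -59.0*I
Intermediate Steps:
J = -9 (J = -2 - 7 = -9)
q(f) = I (q(f) = √(-1) = I)
w = -72 (w = -4 + (-63 - 5) = -4 - 68 = -72)
(w + 1*13)*q(J) = (-72 + 1*13)*I = (-72 + 13)*I = -59*I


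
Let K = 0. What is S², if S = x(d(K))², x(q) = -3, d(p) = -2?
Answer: 81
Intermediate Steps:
S = 9 (S = (-3)² = 9)
S² = 9² = 81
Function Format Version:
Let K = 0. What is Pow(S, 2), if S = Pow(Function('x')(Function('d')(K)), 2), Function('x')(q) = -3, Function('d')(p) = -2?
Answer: 81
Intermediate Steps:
S = 9 (S = Pow(-3, 2) = 9)
Pow(S, 2) = Pow(9, 2) = 81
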